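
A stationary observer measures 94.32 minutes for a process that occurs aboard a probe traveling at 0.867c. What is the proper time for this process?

Dilated time Δt = 94.32 minutes
γ = 1/√(1 - 0.867²) = 2.007
Δt₀ = Δt/γ = 94.32/2.007 = 47.00 minutes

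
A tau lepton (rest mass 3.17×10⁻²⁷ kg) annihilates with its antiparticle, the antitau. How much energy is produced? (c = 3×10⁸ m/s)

Both particles have the same rest mass, so total mass = 2m
E = 2m·c² = 2 × 3.17×10⁻²⁷ × (3×10⁸)²
= 2 × 3.17×10⁻²⁷ × 9×10¹⁶
= 5.706×10⁻¹⁰ J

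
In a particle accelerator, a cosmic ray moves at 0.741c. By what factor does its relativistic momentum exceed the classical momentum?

p_rel = γmv, p_class = mv
Ratio = γ = 1/√(1 - 0.741²)
= 1/√(0.450919) = 1.489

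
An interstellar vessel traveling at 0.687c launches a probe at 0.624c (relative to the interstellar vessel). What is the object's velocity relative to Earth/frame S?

u = (u' + v)/(1 + u'v/c²)
Numerator: 0.624 + 0.687 = 1.311
Denominator: 1 + 0.428688 = 1.428688
u = 1.311/1.428688 = 0.9176c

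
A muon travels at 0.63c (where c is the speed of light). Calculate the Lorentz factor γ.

v/c = 0.63, so (v/c)² = 0.3969
1 - (v/c)² = 0.6031
γ = 1/√(0.6031) = 1.288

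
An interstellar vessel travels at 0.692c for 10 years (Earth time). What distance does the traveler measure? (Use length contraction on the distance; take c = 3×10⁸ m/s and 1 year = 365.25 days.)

Earth distance: d = v × t = 0.692c × 10 yr = 6.55136×10¹⁶ m
γ = 1.38524
d' = d/γ = 6.55136×10¹⁶/1.38524 = 4.729×10¹⁶ m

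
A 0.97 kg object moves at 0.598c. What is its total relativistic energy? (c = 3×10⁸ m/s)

γ = 1/√(1 - 0.598²) = 1.2477
mc² = 0.97 × (3×10⁸)² = 8.730×10¹⁶ J
E = γmc² = 1.2477 × 8.730×10¹⁶ = 1.089×10¹⁷ J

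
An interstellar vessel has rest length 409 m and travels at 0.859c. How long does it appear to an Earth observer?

Proper length L₀ = 409 m
γ = 1/√(1 - 0.859²) = 1.953
L = L₀/γ = 409/1.953 = 209.4 m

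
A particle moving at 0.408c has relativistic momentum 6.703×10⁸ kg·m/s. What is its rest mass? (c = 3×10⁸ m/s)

γ = 1/√(1 - 0.408²) = 1.0953
v = 0.408 × 3×10⁸ = 1.224×10⁸ m/s
m = p/(γv) = 6.703×10⁸/(1.0953 × 1.224×10⁸) = 5.000 kg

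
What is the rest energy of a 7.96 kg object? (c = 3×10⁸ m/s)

c² = (3×10⁸)² = 9.000×10¹⁶ m²/s²
E₀ = mc² = 7.96 × 9.000×10¹⁶ = 7.164×10¹⁷ J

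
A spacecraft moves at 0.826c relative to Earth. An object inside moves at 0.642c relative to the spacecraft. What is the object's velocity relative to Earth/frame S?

u = (u' + v)/(1 + u'v/c²)
Numerator: 0.642 + 0.826 = 1.468
Denominator: 1 + 0.530292 = 1.530292
u = 1.468/1.530292 = 0.9593c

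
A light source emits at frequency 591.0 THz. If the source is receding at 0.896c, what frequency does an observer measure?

β = v/c = 0.896
(1-β)/(1+β) = 0.104/1.896 = 0.05485
Doppler factor = √(0.05485) = 0.2342
f_obs = 591.0 × 0.2342 = 138.4 THz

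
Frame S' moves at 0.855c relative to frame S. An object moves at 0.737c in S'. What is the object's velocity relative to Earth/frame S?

u = (u' + v)/(1 + u'v/c²)
Numerator: 0.737 + 0.855 = 1.592
Denominator: 1 + 0.630135 = 1.630135
u = 1.592/1.630135 = 0.9766c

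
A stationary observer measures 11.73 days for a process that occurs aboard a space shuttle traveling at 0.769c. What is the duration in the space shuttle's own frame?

Dilated time Δt = 11.73 days
γ = 1/√(1 - 0.769²) = 1.56434
Δt₀ = Δt/γ = 11.73/1.56434 = 7.498 days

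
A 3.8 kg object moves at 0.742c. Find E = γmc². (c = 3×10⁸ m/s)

γ = 1/√(1 - 0.742²) = 1.4916
mc² = 3.8 × (3×10⁸)² = 3.420×10¹⁷ J
E = γmc² = 1.4916 × 3.420×10¹⁷ = 5.101×10¹⁷ J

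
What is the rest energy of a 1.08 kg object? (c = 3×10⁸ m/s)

c² = (3×10⁸)² = 9.000×10¹⁶ m²/s²
E₀ = mc² = 1.08 × 9.000×10¹⁶ = 9.720×10¹⁶ J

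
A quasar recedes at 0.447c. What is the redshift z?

β = 0.447
(1+β)/(1-β) = 1.447/0.553 = 2.6166
√(2.6166) = 1.6176
z = 1.6176 - 1 = 0.6176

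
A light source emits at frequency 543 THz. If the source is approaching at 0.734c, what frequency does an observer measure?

β = v/c = 0.734
(1+β)/(1-β) = 1.734/0.266 = 6.519
Doppler factor = √(6.519) = 2.553
f_obs = 543 × 2.553 = 1386 THz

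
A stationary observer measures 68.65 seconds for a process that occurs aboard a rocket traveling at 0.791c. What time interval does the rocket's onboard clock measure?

Dilated time Δt = 68.65 seconds
γ = 1/√(1 - 0.791²) = 1.6345
Δt₀ = Δt/γ = 68.65/1.6345 = 42.00 seconds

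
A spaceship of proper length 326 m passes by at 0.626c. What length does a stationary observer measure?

Proper length L₀ = 326 m
γ = 1/√(1 - 0.626²) = 1.2823
L = L₀/γ = 326/1.2823 = 254.2 m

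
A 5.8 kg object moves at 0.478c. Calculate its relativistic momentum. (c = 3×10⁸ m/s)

γ = 1/√(1 - 0.478²) = 1.1385
v = 0.478 × 3×10⁸ = 1.434×10⁸ m/s
p = γmv = 1.1385 × 5.8 × 1.434×10⁸ = 9.469×10⁸ kg·m/s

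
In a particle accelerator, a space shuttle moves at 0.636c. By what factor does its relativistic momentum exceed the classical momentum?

p_rel = γmv, p_class = mv
Ratio = γ = 1/√(1 - 0.636²)
= 1/√(0.595504) = 1.296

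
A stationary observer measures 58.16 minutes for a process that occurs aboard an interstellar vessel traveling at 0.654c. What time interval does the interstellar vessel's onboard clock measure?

Dilated time Δt = 58.16 minutes
γ = 1/√(1 - 0.654²) = 1.3219
Δt₀ = Δt/γ = 58.16/1.3219 = 44.00 minutes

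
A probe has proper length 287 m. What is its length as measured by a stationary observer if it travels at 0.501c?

Proper length L₀ = 287 m
γ = 1/√(1 - 0.501²) = 1.1555
L = L₀/γ = 287/1.1555 = 248.4 m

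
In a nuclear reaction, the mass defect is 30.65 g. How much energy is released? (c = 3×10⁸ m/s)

Convert mass defect: Δm = 30.65 g = 0.03065 kg
E = Δm·c² = 0.03065 × (3×10⁸)²
= 0.03065 × 9×10¹⁶ = 2.759×10¹⁵ J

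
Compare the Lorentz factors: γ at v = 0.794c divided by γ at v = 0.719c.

γ₁ = 1/√(1 - 0.794²) = 1.645
γ₂ = 1/√(1 - 0.719²) = 1.439
γ₁/γ₂ = 1.645/1.439 = 1.143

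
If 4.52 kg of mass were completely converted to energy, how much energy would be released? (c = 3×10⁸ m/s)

Using E = mc²:
c² = (3×10⁸)² = 9×10¹⁶ m²/s²
E = 4.52 × 9×10¹⁶ = 4.068×10¹⁷ J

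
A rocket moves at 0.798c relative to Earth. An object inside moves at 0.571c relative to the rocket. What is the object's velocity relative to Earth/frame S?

u = (u' + v)/(1 + u'v/c²)
Numerator: 0.571 + 0.798 = 1.369
Denominator: 1 + 0.455658 = 1.455658
u = 1.369/1.455658 = 0.9405c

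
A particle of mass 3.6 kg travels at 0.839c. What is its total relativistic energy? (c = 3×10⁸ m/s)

γ = 1/√(1 - 0.839²) = 1.8378
mc² = 3.6 × (3×10⁸)² = 3.240×10¹⁷ J
E = γmc² = 1.8378 × 3.240×10¹⁷ = 5.954×10¹⁷ J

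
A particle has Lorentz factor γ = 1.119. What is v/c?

From γ = 1/√(1 - v²/c²):
1/γ² = 1/1.119² = 0.7986
v²/c² = 1 - 0.7986 = 0.2014
v/c = √(0.2014) = 0.4488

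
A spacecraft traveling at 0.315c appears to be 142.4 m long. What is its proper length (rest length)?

Contracted length L = 142.4 m
γ = 1/√(1 - 0.315²) = 1.0536
L₀ = γL = 1.0536 × 142.4 = 150.0 m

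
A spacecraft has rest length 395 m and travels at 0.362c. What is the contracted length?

Proper length L₀ = 395 m
γ = 1/√(1 - 0.362²) = 1.0728
L = L₀/γ = 395/1.0728 = 368.2 m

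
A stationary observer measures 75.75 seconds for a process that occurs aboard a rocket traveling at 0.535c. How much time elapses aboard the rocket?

Dilated time Δt = 75.75 seconds
γ = 1/√(1 - 0.535²) = 1.1836
Δt₀ = Δt/γ = 75.75/1.1836 = 64.00 seconds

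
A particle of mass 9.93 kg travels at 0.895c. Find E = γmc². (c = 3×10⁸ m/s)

γ = 1/√(1 - 0.895²) = 2.242
mc² = 9.93 × (3×10⁸)² = 8.937×10¹⁷ J
E = γmc² = 2.242 × 8.937×10¹⁷ = 2.004×10¹⁸ J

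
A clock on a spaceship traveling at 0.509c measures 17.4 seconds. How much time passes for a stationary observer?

Proper time Δt₀ = 17.4 seconds
γ = 1/√(1 - 0.509²) = 1.16176
Δt = γΔt₀ = 1.16176 × 17.4 = 20.21 seconds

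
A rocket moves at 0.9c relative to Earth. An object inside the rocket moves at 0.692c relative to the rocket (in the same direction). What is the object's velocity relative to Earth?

u = (u' + v)/(1 + u'v/c²)
Numerator: 0.692 + 0.9 = 1.592
Denominator: 1 + 0.6228 = 1.6228
u = 1.592/1.6228 = 0.9810c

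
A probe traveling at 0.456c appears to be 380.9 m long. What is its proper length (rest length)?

Contracted length L = 380.9 m
γ = 1/√(1 - 0.456²) = 1.1236
L₀ = γL = 1.1236 × 380.9 = 428.0 m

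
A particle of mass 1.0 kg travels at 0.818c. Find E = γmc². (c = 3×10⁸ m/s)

γ = 1/√(1 - 0.818²) = 1.7385
mc² = 1.0 × (3×10⁸)² = 9.000×10¹⁶ J
E = γmc² = 1.7385 × 9.000×10¹⁶ = 1.565×10¹⁷ J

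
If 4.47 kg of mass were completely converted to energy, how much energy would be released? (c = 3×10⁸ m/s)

Using E = mc²:
c² = (3×10⁸)² = 9×10¹⁶ m²/s²
E = 4.47 × 9×10¹⁶ = 4.023×10¹⁷ J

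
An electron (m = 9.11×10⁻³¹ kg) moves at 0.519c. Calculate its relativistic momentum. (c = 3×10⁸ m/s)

γ = 1/√(1 - 0.519²) = 1.1699
v = 0.519 × 3×10⁸ = 1.557×10⁸ m/s
p = γmv = 1.1699 × 9.11×10⁻³¹ × 1.557×10⁸ = 1.659×10⁻²² kg·m/s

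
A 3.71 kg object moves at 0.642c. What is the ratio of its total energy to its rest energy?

E = γmc², E₀ = mc²
E/E₀ = γ = 1/√(1 - 0.642²) = 1.304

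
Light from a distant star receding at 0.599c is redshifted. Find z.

β = 0.599
(1+β)/(1-β) = 1.599/0.401 = 3.9875
√(3.9875) = 1.9969
z = 1.9969 - 1 = 0.9969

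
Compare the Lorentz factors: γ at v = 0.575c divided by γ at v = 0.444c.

γ₁ = 1/√(1 - 0.575²) = 1.222
γ₂ = 1/√(1 - 0.444²) = 1.116
γ₁/γ₂ = 1.222/1.116 = 1.095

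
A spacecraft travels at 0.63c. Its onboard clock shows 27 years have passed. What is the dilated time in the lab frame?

Proper time Δt₀ = 27 years
γ = 1/√(1 - 0.63²) = 1.2877
Δt = γΔt₀ = 1.2877 × 27 = 34.77 years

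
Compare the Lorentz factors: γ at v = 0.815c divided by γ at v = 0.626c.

γ₁ = 1/√(1 - 0.815²) = 1.726
γ₂ = 1/√(1 - 0.626²) = 1.282
γ₁/γ₂ = 1.726/1.282 = 1.346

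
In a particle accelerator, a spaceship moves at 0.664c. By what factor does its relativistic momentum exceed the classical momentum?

p_rel = γmv, p_class = mv
Ratio = γ = 1/√(1 - 0.664²)
= 1/√(0.559104) = 1.337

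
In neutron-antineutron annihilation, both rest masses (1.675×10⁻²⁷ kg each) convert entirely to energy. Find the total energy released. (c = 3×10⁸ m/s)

Both particles have the same rest mass, so total mass = 2m
E = 2m·c² = 2 × 1.675×10⁻²⁷ × (3×10⁸)²
= 2 × 1.675×10⁻²⁷ × 9×10¹⁶
= 3.015×10⁻¹⁰ J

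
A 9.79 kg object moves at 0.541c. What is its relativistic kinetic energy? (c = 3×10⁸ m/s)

γ = 1/√(1 - 0.541²) = 1.18903
γ - 1 = 0.18903
KE = (γ-1)mc² = 0.18903 × 9.79 × (3×10⁸)² = 1.666×10¹⁷ J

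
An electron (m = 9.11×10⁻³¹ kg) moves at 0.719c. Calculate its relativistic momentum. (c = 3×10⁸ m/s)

γ = 1/√(1 - 0.719²) = 1.4388
v = 0.719 × 3×10⁸ = 2.157×10⁸ m/s
p = γmv = 1.4388 × 9.11×10⁻³¹ × 2.157×10⁸ = 2.827×10⁻²² kg·m/s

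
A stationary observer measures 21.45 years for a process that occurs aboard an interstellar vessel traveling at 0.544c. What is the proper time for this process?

Dilated time Δt = 21.45 years
γ = 1/√(1 - 0.544²) = 1.1918
Δt₀ = Δt/γ = 21.45/1.1918 = 18.00 years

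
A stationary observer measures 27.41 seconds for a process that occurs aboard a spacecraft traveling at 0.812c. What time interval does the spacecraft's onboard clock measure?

Dilated time Δt = 27.41 seconds
γ = 1/√(1 - 0.812²) = 1.713
Δt₀ = Δt/γ = 27.41/1.713 = 16.00 seconds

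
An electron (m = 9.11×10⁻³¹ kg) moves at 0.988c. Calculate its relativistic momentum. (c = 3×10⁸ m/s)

γ = 1/√(1 - 0.988²) = 6.474
v = 0.988 × 3×10⁸ = 2.964×10⁸ m/s
p = γmv = 6.474 × 9.11×10⁻³¹ × 2.964×10⁸ = 1.748×10⁻²¹ kg·m/s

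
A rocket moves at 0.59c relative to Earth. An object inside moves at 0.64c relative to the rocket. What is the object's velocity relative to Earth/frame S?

u = (u' + v)/(1 + u'v/c²)
Numerator: 0.64 + 0.59 = 1.23
Denominator: 1 + 0.3776 = 1.3776
u = 1.23/1.3776 = 0.8929c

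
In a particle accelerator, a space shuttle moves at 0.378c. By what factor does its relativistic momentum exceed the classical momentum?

p_rel = γmv, p_class = mv
Ratio = γ = 1/√(1 - 0.378²)
= 1/√(0.857116) = 1.080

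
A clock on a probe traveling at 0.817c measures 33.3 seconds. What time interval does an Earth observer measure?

Proper time Δt₀ = 33.3 seconds
γ = 1/√(1 - 0.817²) = 1.7342
Δt = γΔt₀ = 1.7342 × 33.3 = 57.75 seconds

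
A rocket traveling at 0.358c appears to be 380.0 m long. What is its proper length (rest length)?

Contracted length L = 380.0 m
γ = 1/√(1 - 0.358²) = 1.071
L₀ = γL = 1.071 × 380.0 = 407.0 m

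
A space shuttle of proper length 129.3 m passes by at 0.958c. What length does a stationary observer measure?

Proper length L₀ = 129.3 m
γ = 1/√(1 - 0.958²) = 3.487
L = L₀/γ = 129.3/3.487 = 37.08 m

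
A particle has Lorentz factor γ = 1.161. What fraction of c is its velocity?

From γ = 1/√(1 - v²/c²):
1/γ² = 1/1.161² = 0.74188
v²/c² = 1 - 0.74188 = 0.25812
v/c = √(0.25812) = 0.5081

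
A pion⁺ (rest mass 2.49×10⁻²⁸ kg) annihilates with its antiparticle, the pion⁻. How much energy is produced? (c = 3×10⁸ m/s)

Both particles have the same rest mass, so total mass = 2m
E = 2m·c² = 2 × 2.49×10⁻²⁸ × (3×10⁸)²
= 2 × 2.49×10⁻²⁸ × 9×10¹⁶
= 4.482×10⁻¹¹ J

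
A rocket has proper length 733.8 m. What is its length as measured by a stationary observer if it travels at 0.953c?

Proper length L₀ = 733.8 m
γ = 1/√(1 - 0.953²) = 3.301
L = L₀/γ = 733.8/3.301 = 222.3 m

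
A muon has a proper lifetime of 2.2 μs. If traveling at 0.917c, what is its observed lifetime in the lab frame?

Proper lifetime τ₀ = 2.2 μs
γ = 1/√(1 - 0.917²) = 2.507
τ = γτ₀ = 2.507 × 2.2 μs = 5.515 μs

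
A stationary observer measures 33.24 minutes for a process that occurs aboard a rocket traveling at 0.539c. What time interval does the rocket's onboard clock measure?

Dilated time Δt = 33.24 minutes
γ = 1/√(1 - 0.539²) = 1.187
Δt₀ = Δt/γ = 33.24/1.187 = 28.00 minutes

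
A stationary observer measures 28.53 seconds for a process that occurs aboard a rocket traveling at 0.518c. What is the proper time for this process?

Dilated time Δt = 28.53 seconds
γ = 1/√(1 - 0.518²) = 1.1691
Δt₀ = Δt/γ = 28.53/1.1691 = 24.40 seconds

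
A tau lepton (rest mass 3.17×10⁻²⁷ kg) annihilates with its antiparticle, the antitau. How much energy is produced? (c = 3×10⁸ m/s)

Both particles have the same rest mass, so total mass = 2m
E = 2m·c² = 2 × 3.17×10⁻²⁷ × (3×10⁸)²
= 2 × 3.17×10⁻²⁷ × 9×10¹⁶
= 5.706×10⁻¹⁰ J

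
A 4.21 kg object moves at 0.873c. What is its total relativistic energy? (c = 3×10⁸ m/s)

γ = 1/√(1 - 0.873²) = 2.0504
mc² = 4.21 × (3×10⁸)² = 3.789×10¹⁷ J
E = γmc² = 2.0504 × 3.789×10¹⁷ = 7.769×10¹⁷ J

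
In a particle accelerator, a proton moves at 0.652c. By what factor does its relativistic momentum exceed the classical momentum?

p_rel = γmv, p_class = mv
Ratio = γ = 1/√(1 - 0.652²)
= 1/√(0.574896) = 1.319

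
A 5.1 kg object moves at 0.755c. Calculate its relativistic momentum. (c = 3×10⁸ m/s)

γ = 1/√(1 - 0.755²) = 1.525
v = 0.755 × 3×10⁸ = 2.265×10⁸ m/s
p = γmv = 1.525 × 5.1 × 2.265×10⁸ = 1.762×10⁹ kg·m/s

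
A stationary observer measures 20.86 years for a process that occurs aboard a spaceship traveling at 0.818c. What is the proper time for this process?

Dilated time Δt = 20.86 years
γ = 1/√(1 - 0.818²) = 1.738
Δt₀ = Δt/γ = 20.86/1.738 = 12.00 years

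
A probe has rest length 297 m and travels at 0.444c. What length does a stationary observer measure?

Proper length L₀ = 297 m
γ = 1/√(1 - 0.444²) = 1.116
L = L₀/γ = 297/1.116 = 266.1 m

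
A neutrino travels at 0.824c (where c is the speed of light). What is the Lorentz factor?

v/c = 0.824, so (v/c)² = 0.678976
1 - (v/c)² = 0.321024
γ = 1/√(0.321024) = 1.765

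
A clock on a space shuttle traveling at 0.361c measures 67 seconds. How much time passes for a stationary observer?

Proper time Δt₀ = 67 seconds
γ = 1/√(1 - 0.361²) = 1.0723
Δt = γΔt₀ = 1.0723 × 67 = 71.84 seconds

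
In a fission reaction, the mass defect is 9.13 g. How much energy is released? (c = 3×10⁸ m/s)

Convert mass defect: Δm = 9.13 g = 0.00913 kg
E = Δm·c² = 0.00913 × (3×10⁸)²
= 0.00913 × 9×10¹⁶ = 8.217×10¹⁴ J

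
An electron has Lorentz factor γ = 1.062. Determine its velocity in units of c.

From γ = 1/√(1 - v²/c²):
1/γ² = 1/1.062² = 0.8866
v²/c² = 1 - 0.8866 = 0.1134
v/c = √(0.1134) = 0.3367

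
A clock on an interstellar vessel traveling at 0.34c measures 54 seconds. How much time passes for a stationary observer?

Proper time Δt₀ = 54 seconds
γ = 1/√(1 - 0.34²) = 1.0633
Δt = γΔt₀ = 1.0633 × 54 = 57.42 seconds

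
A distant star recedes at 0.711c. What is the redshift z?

β = 0.711
(1+β)/(1-β) = 1.711/0.289 = 5.920
√(5.920) = 2.433
z = 2.433 - 1 = 1.433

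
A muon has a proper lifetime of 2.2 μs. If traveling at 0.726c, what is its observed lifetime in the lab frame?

Proper lifetime τ₀ = 2.2 μs
γ = 1/√(1 - 0.726²) = 1.454
τ = γτ₀ = 1.454 × 2.2 μs = 3.199 μs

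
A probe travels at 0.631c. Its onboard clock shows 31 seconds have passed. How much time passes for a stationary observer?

Proper time Δt₀ = 31 seconds
γ = 1/√(1 - 0.631²) = 1.289
Δt = γΔt₀ = 1.289 × 31 = 39.96 seconds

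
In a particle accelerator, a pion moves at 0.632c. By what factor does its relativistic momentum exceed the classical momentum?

p_rel = γmv, p_class = mv
Ratio = γ = 1/√(1 - 0.632²)
= 1/√(0.600576) = 1.290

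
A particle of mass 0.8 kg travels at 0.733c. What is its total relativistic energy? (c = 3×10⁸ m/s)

γ = 1/√(1 - 0.733²) = 1.470
mc² = 0.8 × (3×10⁸)² = 7.200×10¹⁶ J
E = γmc² = 1.470 × 7.200×10¹⁶ = 1.058×10¹⁷ J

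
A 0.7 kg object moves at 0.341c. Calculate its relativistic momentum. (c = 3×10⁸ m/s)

γ = 1/√(1 - 0.341²) = 1.0638
v = 0.341 × 3×10⁸ = 1.023×10⁸ m/s
p = γmv = 1.0638 × 0.7 × 1.023×10⁸ = 7.618×10⁷ kg·m/s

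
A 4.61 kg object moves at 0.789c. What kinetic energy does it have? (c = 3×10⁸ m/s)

γ = 1/√(1 - 0.789²) = 1.6276
γ - 1 = 0.6276
KE = (γ-1)mc² = 0.6276 × 4.61 × (3×10⁸)² = 2.604×10¹⁷ J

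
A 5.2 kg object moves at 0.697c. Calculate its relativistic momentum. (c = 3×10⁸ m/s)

γ = 1/√(1 - 0.697²) = 1.3946
v = 0.697 × 3×10⁸ = 2.091×10⁸ m/s
p = γmv = 1.3946 × 5.2 × 2.091×10⁸ = 1.516×10⁹ kg·m/s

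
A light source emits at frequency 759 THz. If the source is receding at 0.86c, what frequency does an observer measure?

β = v/c = 0.86
(1-β)/(1+β) = 0.14/1.86 = 0.07527
Doppler factor = √(0.07527) = 0.27435
f_obs = 759 × 0.27435 = 208.2 THz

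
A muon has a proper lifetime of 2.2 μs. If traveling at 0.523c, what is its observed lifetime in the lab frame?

Proper lifetime τ₀ = 2.2 μs
γ = 1/√(1 - 0.523²) = 1.173
τ = γτ₀ = 1.173 × 2.2 μs = 2.581 μs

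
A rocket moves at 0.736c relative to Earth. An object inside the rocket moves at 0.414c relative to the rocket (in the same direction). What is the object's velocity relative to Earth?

u = (u' + v)/(1 + u'v/c²)
Numerator: 0.414 + 0.736 = 1.15
Denominator: 1 + 0.304704 = 1.304704
u = 1.15/1.304704 = 0.8814c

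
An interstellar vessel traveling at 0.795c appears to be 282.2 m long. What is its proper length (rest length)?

Contracted length L = 282.2 m
γ = 1/√(1 - 0.795²) = 1.6485
L₀ = γL = 1.6485 × 282.2 = 465.2 m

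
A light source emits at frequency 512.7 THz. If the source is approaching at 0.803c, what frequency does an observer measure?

β = v/c = 0.803
(1+β)/(1-β) = 1.803/0.197 = 9.152
Doppler factor = √(9.152) = 3.025
f_obs = 512.7 × 3.025 = 1551 THz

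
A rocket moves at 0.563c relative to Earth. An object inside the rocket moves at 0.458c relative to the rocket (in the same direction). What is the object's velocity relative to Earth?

u = (u' + v)/(1 + u'v/c²)
Numerator: 0.458 + 0.563 = 1.021
Denominator: 1 + 0.257854 = 1.257854
u = 1.021/1.257854 = 0.8117c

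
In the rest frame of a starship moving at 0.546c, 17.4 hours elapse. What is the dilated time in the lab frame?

Proper time Δt₀ = 17.4 hours
γ = 1/√(1 - 0.546²) = 1.1936
Δt = γΔt₀ = 1.1936 × 17.4 = 20.77 hours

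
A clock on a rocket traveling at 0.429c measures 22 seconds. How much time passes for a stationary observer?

Proper time Δt₀ = 22 seconds
γ = 1/√(1 - 0.429²) = 1.10705
Δt = γΔt₀ = 1.10705 × 22 = 24.36 seconds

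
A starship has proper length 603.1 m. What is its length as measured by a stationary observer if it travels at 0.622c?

Proper length L₀ = 603.1 m
γ = 1/√(1 - 0.622²) = 1.2771
L = L₀/γ = 603.1/1.2771 = 472.2 m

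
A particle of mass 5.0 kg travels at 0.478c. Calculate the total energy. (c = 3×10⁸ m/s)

γ = 1/√(1 - 0.478²) = 1.1385
mc² = 5.0 × (3×10⁸)² = 4.500×10¹⁷ J
E = γmc² = 1.1385 × 4.500×10¹⁷ = 5.123×10¹⁷ J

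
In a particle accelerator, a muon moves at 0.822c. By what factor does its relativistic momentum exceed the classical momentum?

p_rel = γmv, p_class = mv
Ratio = γ = 1/√(1 - 0.822²)
= 1/√(0.324316) = 1.756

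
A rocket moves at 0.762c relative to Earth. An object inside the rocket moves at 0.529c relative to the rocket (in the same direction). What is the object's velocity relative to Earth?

u = (u' + v)/(1 + u'v/c²)
Numerator: 0.529 + 0.762 = 1.291
Denominator: 1 + 0.403098 = 1.403098
u = 1.291/1.403098 = 0.9201c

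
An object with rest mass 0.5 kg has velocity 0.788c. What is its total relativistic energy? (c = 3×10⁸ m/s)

γ = 1/√(1 - 0.788²) = 1.6242
mc² = 0.5 × (3×10⁸)² = 4.500×10¹⁶ J
E = γmc² = 1.6242 × 4.500×10¹⁶ = 7.309×10¹⁶ J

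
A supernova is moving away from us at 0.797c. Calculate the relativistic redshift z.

β = 0.797
(1+β)/(1-β) = 1.797/0.203 = 8.852
√(8.852) = 2.975
z = 2.975 - 1 = 1.975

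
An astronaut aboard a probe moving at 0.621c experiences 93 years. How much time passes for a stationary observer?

Proper time Δt₀ = 93 years
γ = 1/√(1 - 0.621²) = 1.276
Δt = γΔt₀ = 1.276 × 93 = 118.7 years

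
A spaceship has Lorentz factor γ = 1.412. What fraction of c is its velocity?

From γ = 1/√(1 - v²/c²):
1/γ² = 1/1.412² = 0.5016
v²/c² = 1 - 0.5016 = 0.4984
v/c = √(0.4984) = 0.7060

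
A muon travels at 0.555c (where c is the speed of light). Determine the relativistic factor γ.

v/c = 0.555, so (v/c)² = 0.308025
1 - (v/c)² = 0.691975
γ = 1/√(0.691975) = 1.202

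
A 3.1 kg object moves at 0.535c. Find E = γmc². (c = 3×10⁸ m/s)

γ = 1/√(1 - 0.535²) = 1.1836
mc² = 3.1 × (3×10⁸)² = 2.790×10¹⁷ J
E = γmc² = 1.1836 × 2.790×10¹⁷ = 3.302×10¹⁷ J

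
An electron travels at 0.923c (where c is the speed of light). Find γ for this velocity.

v/c = 0.923, so (v/c)² = 0.851929
1 - (v/c)² = 0.148071
γ = 1/√(0.148071) = 2.599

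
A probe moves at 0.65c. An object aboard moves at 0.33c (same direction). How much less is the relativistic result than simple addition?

Classical: u' + v = 0.33 + 0.65 = 0.98c
Relativistic: u = (0.33 + 0.65)/(1 + 0.2145) = 0.98/1.2145 = 0.8069c
Difference: 0.98 - 0.8069 = 0.1731c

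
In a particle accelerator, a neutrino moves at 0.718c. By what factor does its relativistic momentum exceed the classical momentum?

p_rel = γmv, p_class = mv
Ratio = γ = 1/√(1 - 0.718²)
= 1/√(0.484476) = 1.437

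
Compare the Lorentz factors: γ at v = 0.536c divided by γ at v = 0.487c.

γ₁ = 1/√(1 - 0.536²) = 1.185
γ₂ = 1/√(1 - 0.487²) = 1.145
γ₁/γ₂ = 1.185/1.145 = 1.035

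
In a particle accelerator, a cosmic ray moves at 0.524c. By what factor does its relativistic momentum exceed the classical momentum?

p_rel = γmv, p_class = mv
Ratio = γ = 1/√(1 - 0.524²)
= 1/√(0.725424) = 1.174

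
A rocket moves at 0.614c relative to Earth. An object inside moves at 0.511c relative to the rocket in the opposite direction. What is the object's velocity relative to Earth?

Object's velocity in rocket frame is u' = -0.511c
u = (u' + v)/(1 + u'v/c²) = (v - 0.511)/(1 - 0.511·v/c²)
Numerator: 0.614 - 0.511 = 0.103
Denominator: 1 - 0.313754 = 0.686246
u = 0.103/0.686246 = 0.1501c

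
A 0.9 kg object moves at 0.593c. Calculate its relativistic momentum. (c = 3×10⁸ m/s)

γ = 1/√(1 - 0.593²) = 1.2419
v = 0.593 × 3×10⁸ = 1.779×10⁸ m/s
p = γmv = 1.2419 × 0.9 × 1.779×10⁸ = 1.988×10⁸ kg·m/s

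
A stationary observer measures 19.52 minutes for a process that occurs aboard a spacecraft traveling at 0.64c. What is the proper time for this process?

Dilated time Δt = 19.52 minutes
γ = 1/√(1 - 0.64²) = 1.301
Δt₀ = Δt/γ = 19.52/1.301 = 15.00 minutes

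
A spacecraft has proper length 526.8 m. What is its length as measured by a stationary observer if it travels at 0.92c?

Proper length L₀ = 526.8 m
γ = 1/√(1 - 0.92²) = 2.5516
L = L₀/γ = 526.8/2.5516 = 206.5 m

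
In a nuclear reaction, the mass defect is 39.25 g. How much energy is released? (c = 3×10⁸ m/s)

Convert mass defect: Δm = 39.25 g = 0.03925 kg
E = Δm·c² = 0.03925 × (3×10⁸)²
= 0.03925 × 9×10¹⁶ = 3.533×10¹⁵ J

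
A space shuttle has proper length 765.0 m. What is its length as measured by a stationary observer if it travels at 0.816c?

Proper length L₀ = 765.0 m
γ = 1/√(1 - 0.816²) = 1.730
L = L₀/γ = 765.0/1.730 = 442.2 m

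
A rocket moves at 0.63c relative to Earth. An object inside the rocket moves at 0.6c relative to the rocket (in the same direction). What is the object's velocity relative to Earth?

u = (u' + v)/(1 + u'v/c²)
Numerator: 0.6 + 0.63 = 1.23
Denominator: 1 + 0.378 = 1.378
u = 1.23/1.378 = 0.8926c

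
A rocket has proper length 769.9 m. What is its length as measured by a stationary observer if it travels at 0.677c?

Proper length L₀ = 769.9 m
γ = 1/√(1 - 0.677²) = 1.3587
L = L₀/γ = 769.9/1.3587 = 566.6 m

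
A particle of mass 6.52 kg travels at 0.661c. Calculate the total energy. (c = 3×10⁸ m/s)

γ = 1/√(1 - 0.661²) = 1.3326
mc² = 6.52 × (3×10⁸)² = 5.868×10¹⁷ J
E = γmc² = 1.3326 × 5.868×10¹⁷ = 7.820×10¹⁷ J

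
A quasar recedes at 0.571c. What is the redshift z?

β = 0.571
(1+β)/(1-β) = 1.571/0.429 = 3.662
√(3.662) = 1.9136
z = 1.9136 - 1 = 0.9136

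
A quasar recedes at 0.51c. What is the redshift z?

β = 0.51
(1+β)/(1-β) = 1.51/0.49 = 3.08163
√(3.08163) = 1.7555
z = 1.7555 - 1 = 0.7555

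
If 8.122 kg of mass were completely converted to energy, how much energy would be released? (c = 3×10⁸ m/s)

Using E = mc²:
c² = (3×10⁸)² = 9×10¹⁶ m²/s²
E = 8.122 × 9×10¹⁶ = 7.310×10¹⁷ J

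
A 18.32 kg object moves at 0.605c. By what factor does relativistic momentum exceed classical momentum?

p_rel = γmv, p_class = mv
Ratio = γ = 1/√(1 - 0.605²) = 1.256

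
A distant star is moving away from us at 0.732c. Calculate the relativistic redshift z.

β = 0.732
(1+β)/(1-β) = 1.732/0.268 = 6.463
√(6.463) = 2.542
z = 2.542 - 1 = 1.542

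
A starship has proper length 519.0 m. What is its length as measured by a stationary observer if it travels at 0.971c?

Proper length L₀ = 519.0 m
γ = 1/√(1 - 0.971²) = 4.183
L = L₀/γ = 519.0/4.183 = 124.1 m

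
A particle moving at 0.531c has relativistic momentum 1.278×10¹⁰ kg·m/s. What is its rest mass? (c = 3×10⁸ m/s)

γ = 1/√(1 - 0.531²) = 1.1801
v = 0.531 × 3×10⁸ = 1.593×10⁸ m/s
m = p/(γv) = 1.278×10¹⁰/(1.1801 × 1.593×10⁸) = 67.98 kg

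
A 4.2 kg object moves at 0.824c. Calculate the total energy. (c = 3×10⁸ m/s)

γ = 1/√(1 - 0.824²) = 1.7649
mc² = 4.2 × (3×10⁸)² = 3.780×10¹⁷ J
E = γmc² = 1.7649 × 3.780×10¹⁷ = 6.671×10¹⁷ J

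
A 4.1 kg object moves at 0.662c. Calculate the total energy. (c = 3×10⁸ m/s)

γ = 1/√(1 - 0.662²) = 1.3342
mc² = 4.1 × (3×10⁸)² = 3.690×10¹⁷ J
E = γmc² = 1.3342 × 3.690×10¹⁷ = 4.923×10¹⁷ J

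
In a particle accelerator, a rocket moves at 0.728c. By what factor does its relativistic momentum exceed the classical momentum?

p_rel = γmv, p_class = mv
Ratio = γ = 1/√(1 - 0.728²)
= 1/√(0.470016) = 1.459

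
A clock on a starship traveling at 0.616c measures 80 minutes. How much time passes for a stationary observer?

Proper time Δt₀ = 80 minutes
γ = 1/√(1 - 0.616²) = 1.2694
Δt = γΔt₀ = 1.2694 × 80 = 101.6 minutes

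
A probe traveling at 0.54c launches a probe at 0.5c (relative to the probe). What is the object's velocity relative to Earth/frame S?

u = (u' + v)/(1 + u'v/c²)
Numerator: 0.5 + 0.54 = 1.04
Denominator: 1 + 0.27 = 1.27
u = 1.04/1.27 = 0.8189c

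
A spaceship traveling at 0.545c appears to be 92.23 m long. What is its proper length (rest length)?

Contracted length L = 92.23 m
γ = 1/√(1 - 0.545²) = 1.193
L₀ = γL = 1.193 × 92.23 = 110.0 m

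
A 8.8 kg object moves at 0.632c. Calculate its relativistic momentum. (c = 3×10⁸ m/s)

γ = 1/√(1 - 0.632²) = 1.2904
v = 0.632 × 3×10⁸ = 1.896×10⁸ m/s
p = γmv = 1.2904 × 8.8 × 1.896×10⁸ = 2.153×10⁹ kg·m/s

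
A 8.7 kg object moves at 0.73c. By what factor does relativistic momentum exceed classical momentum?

p_rel = γmv, p_class = mv
Ratio = γ = 1/√(1 - 0.73²) = 1.463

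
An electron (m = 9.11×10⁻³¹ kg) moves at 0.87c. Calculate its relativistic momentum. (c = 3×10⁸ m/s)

γ = 1/√(1 - 0.87²) = 2.028
v = 0.87 × 3×10⁸ = 2.610×10⁸ m/s
p = γmv = 2.028 × 9.11×10⁻³¹ × 2.610×10⁸ = 4.822×10⁻²² kg·m/s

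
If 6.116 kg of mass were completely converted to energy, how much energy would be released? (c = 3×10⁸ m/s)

Using E = mc²:
c² = (3×10⁸)² = 9×10¹⁶ m²/s²
E = 6.116 × 9×10¹⁶ = 5.504×10¹⁷ J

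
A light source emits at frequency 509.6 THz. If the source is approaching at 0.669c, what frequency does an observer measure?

β = v/c = 0.669
(1+β)/(1-β) = 1.669/0.331 = 5.0423
Doppler factor = √(5.0423) = 2.2455
f_obs = 509.6 × 2.2455 = 1144 THz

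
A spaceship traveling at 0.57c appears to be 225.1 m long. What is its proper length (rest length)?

Contracted length L = 225.1 m
γ = 1/√(1 - 0.57²) = 1.2171
L₀ = γL = 1.2171 × 225.1 = 274.0 m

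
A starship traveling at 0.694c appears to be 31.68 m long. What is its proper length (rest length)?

Contracted length L = 31.68 m
γ = 1/√(1 - 0.694²) = 1.389
L₀ = γL = 1.389 × 31.68 = 44.00 m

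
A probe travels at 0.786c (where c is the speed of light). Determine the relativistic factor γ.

v/c = 0.786, so (v/c)² = 0.617796
1 - (v/c)² = 0.382204
γ = 1/√(0.382204) = 1.618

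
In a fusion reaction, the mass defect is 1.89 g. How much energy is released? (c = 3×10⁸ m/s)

Convert mass defect: Δm = 1.89 g = 0.00189 kg
E = Δm·c² = 0.00189 × (3×10⁸)²
= 0.00189 × 9×10¹⁶ = 1.701×10¹⁴ J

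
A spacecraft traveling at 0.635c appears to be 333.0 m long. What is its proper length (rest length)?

Contracted length L = 333.0 m
γ = 1/√(1 - 0.635²) = 1.2945
L₀ = γL = 1.2945 × 333.0 = 431.1 m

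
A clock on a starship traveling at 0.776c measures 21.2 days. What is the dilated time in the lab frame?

Proper time Δt₀ = 21.2 days
γ = 1/√(1 - 0.776²) = 1.5855
Δt = γΔt₀ = 1.5855 × 21.2 = 33.61 days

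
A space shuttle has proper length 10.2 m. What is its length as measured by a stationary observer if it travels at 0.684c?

Proper length L₀ = 10.2 m
γ = 1/√(1 - 0.684²) = 1.3708
L = L₀/γ = 10.2/1.3708 = 7.441 m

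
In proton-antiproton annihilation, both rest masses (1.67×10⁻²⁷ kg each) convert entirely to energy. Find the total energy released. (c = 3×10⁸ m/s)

Both particles have the same rest mass, so total mass = 2m
E = 2m·c² = 2 × 1.67×10⁻²⁷ × (3×10⁸)²
= 2 × 1.67×10⁻²⁷ × 9×10¹⁶
= 3.006×10⁻¹⁰ J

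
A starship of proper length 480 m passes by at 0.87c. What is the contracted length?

Proper length L₀ = 480 m
γ = 1/√(1 - 0.87²) = 2.028
L = L₀/γ = 480/2.028 = 236.7 m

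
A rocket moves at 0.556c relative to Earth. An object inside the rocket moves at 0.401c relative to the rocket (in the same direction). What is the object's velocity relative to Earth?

u = (u' + v)/(1 + u'v/c²)
Numerator: 0.401 + 0.556 = 0.957
Denominator: 1 + 0.222956 = 1.222956
u = 0.957/1.222956 = 0.7825c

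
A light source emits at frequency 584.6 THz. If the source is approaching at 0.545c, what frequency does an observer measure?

β = v/c = 0.545
(1+β)/(1-β) = 1.545/0.455 = 3.396
Doppler factor = √(3.396) = 1.843
f_obs = 584.6 × 1.843 = 1077 THz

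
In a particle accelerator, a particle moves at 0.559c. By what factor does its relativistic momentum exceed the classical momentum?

p_rel = γmv, p_class = mv
Ratio = γ = 1/√(1 - 0.559²)
= 1/√(0.687519) = 1.206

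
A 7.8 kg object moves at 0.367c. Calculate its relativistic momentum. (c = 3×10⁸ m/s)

γ = 1/√(1 - 0.367²) = 1.075
v = 0.367 × 3×10⁸ = 1.101×10⁸ m/s
p = γmv = 1.075 × 7.8 × 1.101×10⁸ = 9.232×10⁸ kg·m/s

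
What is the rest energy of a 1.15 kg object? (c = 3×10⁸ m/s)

c² = (3×10⁸)² = 9.000×10¹⁶ m²/s²
E₀ = mc² = 1.15 × 9.000×10¹⁶ = 1.035×10¹⁷ J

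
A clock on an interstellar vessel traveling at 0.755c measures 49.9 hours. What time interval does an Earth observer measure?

Proper time Δt₀ = 49.9 hours
γ = 1/√(1 - 0.755²) = 1.525
Δt = γΔt₀ = 1.525 × 49.9 = 76.10 hours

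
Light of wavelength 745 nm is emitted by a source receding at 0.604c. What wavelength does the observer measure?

β = 0.604
Wavelength Doppler factor = √(1.604/0.396) = √(4.0505) = 2.0126
λ_obs = 745 × 2.0126 = 1499 nm (redshift)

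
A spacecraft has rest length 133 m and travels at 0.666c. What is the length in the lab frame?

Proper length L₀ = 133 m
γ = 1/√(1 - 0.666²) = 1.3406
L = L₀/γ = 133/1.3406 = 99.21 m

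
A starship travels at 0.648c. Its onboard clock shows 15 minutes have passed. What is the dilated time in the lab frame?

Proper time Δt₀ = 15 minutes
γ = 1/√(1 - 0.648²) = 1.31296
Δt = γΔt₀ = 1.31296 × 15 = 19.69 minutes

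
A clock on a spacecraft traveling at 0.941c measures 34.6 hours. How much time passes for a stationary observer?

Proper time Δt₀ = 34.6 hours
γ = 1/√(1 - 0.941²) = 2.955
Δt = γΔt₀ = 2.955 × 34.6 = 102.2 hours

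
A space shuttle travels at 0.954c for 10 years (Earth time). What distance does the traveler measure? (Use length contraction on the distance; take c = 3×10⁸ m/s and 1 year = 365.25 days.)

Earth distance: d = v × t = 0.954c × 10 yr = 9.032×10¹⁶ m
γ = 3.335
d' = d/γ = 9.032×10¹⁶/3.335 = 2.708×10¹⁶ m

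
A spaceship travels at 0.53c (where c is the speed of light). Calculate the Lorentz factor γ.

v/c = 0.53, so (v/c)² = 0.2809
1 - (v/c)² = 0.7191
γ = 1/√(0.7191) = 1.179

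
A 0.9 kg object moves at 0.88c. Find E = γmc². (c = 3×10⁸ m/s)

γ = 1/√(1 - 0.88²) = 2.105
mc² = 0.9 × (3×10⁸)² = 8.100×10¹⁶ J
E = γmc² = 2.105 × 8.100×10¹⁶ = 1.705×10¹⁷ J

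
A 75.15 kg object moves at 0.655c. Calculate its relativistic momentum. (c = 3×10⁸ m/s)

γ = 1/√(1 - 0.655²) = 1.323
v = 0.655 × 3×10⁸ = 1.965×10⁸ m/s
p = γmv = 1.323 × 75.15 × 1.965×10⁸ = 1.954×10¹⁰ kg·m/s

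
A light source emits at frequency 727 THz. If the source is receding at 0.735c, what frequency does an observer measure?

β = v/c = 0.735
(1-β)/(1+β) = 0.265/1.735 = 0.1527
Doppler factor = √(0.1527) = 0.3908
f_obs = 727 × 0.3908 = 284.1 THz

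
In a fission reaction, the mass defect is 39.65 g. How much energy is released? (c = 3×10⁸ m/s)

Convert mass defect: Δm = 39.65 g = 0.03965 kg
E = Δm·c² = 0.03965 × (3×10⁸)²
= 0.03965 × 9×10¹⁶ = 3.569×10¹⁵ J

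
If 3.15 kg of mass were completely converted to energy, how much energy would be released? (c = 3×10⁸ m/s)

Using E = mc²:
c² = (3×10⁸)² = 9×10¹⁶ m²/s²
E = 3.15 × 9×10¹⁶ = 2.835×10¹⁷ J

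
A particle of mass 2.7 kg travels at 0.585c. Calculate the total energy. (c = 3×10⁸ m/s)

γ = 1/√(1 - 0.585²) = 1.233
mc² = 2.7 × (3×10⁸)² = 2.430×10¹⁷ J
E = γmc² = 1.233 × 2.430×10¹⁷ = 2.996×10¹⁷ J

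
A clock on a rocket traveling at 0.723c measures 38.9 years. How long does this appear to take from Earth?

Proper time Δt₀ = 38.9 years
γ = 1/√(1 - 0.723²) = 1.4475
Δt = γΔt₀ = 1.4475 × 38.9 = 56.31 years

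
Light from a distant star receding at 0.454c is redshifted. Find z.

β = 0.454
(1+β)/(1-β) = 1.454/0.546 = 2.663
√(2.663) = 1.6319
z = 1.6319 - 1 = 0.6319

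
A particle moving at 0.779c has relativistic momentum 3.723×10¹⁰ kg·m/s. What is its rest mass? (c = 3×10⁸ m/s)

γ = 1/√(1 - 0.779²) = 1.5948
v = 0.779 × 3×10⁸ = 2.337×10⁸ m/s
m = p/(γv) = 3.723×10¹⁰/(1.5948 × 2.337×10⁸) = 99.89 kg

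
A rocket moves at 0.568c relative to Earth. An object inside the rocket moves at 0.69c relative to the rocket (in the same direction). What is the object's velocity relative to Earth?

u = (u' + v)/(1 + u'v/c²)
Numerator: 0.69 + 0.568 = 1.258
Denominator: 1 + 0.39192 = 1.39192
u = 1.258/1.39192 = 0.9038c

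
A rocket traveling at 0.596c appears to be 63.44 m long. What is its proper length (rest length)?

Contracted length L = 63.44 m
γ = 1/√(1 - 0.596²) = 1.2454
L₀ = γL = 1.2454 × 63.44 = 79.01 m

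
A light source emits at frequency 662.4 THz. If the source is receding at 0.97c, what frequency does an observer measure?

β = v/c = 0.97
(1-β)/(1+β) = 0.03/1.97 = 0.01523
Doppler factor = √(0.01523) = 0.1234
f_obs = 662.4 × 0.1234 = 81.74 THz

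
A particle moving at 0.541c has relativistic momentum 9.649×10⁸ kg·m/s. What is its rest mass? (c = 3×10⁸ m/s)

γ = 1/√(1 - 0.541²) = 1.189
v = 0.541 × 3×10⁸ = 1.623×10⁸ m/s
m = p/(γv) = 9.649×10⁸/(1.189 × 1.623×10⁸) = 5.000 kg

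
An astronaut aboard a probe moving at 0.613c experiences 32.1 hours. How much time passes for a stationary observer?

Proper time Δt₀ = 32.1 hours
γ = 1/√(1 - 0.613²) = 1.2657
Δt = γΔt₀ = 1.2657 × 32.1 = 40.63 hours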